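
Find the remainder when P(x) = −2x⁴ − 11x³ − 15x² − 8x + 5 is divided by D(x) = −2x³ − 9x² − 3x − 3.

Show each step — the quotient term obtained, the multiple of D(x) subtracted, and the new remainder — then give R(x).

Step 1: lead(−2x⁴ − 11x³ − 15x² − 8x + 5) ÷ lead(D) = −2x⁴ ÷ −2x³ = x. Subtract (x)·D = −2x⁴ − 9x³ − 3x² − 3x. Remainder: −2x³ − 12x² − 5x + 5.
Step 2: lead(−2x³ − 12x² − 5x + 5) ÷ lead(D) = −2x³ ÷ −2x³ = 1. Subtract (1)·D = −2x³ − 9x² − 3x − 3. Remainder: −3x² − 2x + 8.

R(x) = −3x² − 2x + 8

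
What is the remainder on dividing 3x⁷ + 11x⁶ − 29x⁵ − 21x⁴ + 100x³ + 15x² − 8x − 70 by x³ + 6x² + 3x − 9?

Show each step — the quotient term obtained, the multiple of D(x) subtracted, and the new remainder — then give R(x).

Step 1: lead(3x⁷ + 11x⁶ − 29x⁵ − 21x⁴ + 100x³ + 15x² − 8x − 70) ÷ lead(D) = 3x⁷ ÷ x³ = 3x⁴. Subtract (3x⁴)·D = 3x⁷ + 18x⁶ + 9x⁵ − 27x⁴. Remainder: −7x⁶ − 38x⁵ + 6x⁴ + 100x³ + 15x² − 8x − 70.
Step 2: lead(−7x⁶ − 38x⁵ + 6x⁴ + 100x³ + 15x² − 8x − 70) ÷ lead(D) = −7x⁶ ÷ x³ = −7x³. Subtract (−7x³)·D = −7x⁶ − 42x⁵ − 21x⁴ + 63x³. Remainder: 4x⁵ + 27x⁴ + 37x³ + 15x² − 8x − 70.
Step 3: lead(4x⁵ + 27x⁴ + 37x³ + 15x² − 8x − 70) ÷ lead(D) = 4x⁵ ÷ x³ = 4x². Subtract (4x²)·D = 4x⁵ + 24x⁴ + 12x³ − 36x². Remainder: 3x⁴ + 25x³ + 51x² − 8x − 70.
Step 4: lead(3x⁴ + 25x³ + 51x² − 8x − 70) ÷ lead(D) = 3x⁴ ÷ x³ = 3x. Subtract (3x)·D = 3x⁴ + 18x³ + 9x² − 27x. Remainder: 7x³ + 42x² + 19x − 70.
Step 5: lead(7x³ + 42x² + 19x − 70) ÷ lead(D) = 7x³ ÷ x³ = 7. Subtract (7)·D = 7x³ + 42x² + 21x − 63. Remainder: −2x − 7.

R(x) = −2x − 7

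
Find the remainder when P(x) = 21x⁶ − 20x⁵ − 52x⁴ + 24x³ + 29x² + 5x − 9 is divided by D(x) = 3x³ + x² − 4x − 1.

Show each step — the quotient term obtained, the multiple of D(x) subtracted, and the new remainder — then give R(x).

Step 1: lead(21x⁶ − 20x⁵ − 52x⁴ + 24x³ + 29x² + 5x − 9) ÷ lead(D) = 21x⁶ ÷ 3x³ = 7x³. Subtract (7x³)·D = 21x⁶ + 7x⁵ − 28x⁴ − 7x³. Remainder: −27x⁵ − 24x⁴ + 31x³ + 29x² + 5x − 9.
Step 2: lead(−27x⁵ − 24x⁴ + 31x³ + 29x² + 5x − 9) ÷ lead(D) = −27x⁵ ÷ 3x³ = −9x². Subtract (−9x²)·D = −27x⁵ − 9x⁴ + 36x³ + 9x². Remainder: −15x⁴ − 5x³ + 20x² + 5x − 9.
Step 3: lead(−15x⁴ − 5x³ + 20x² + 5x − 9) ÷ lead(D) = −15x⁴ ÷ 3x³ = −5x. Subtract (−5x)·D = −15x⁴ − 5x³ + 20x² + 5x. Remainder: −9.

R(x) = −9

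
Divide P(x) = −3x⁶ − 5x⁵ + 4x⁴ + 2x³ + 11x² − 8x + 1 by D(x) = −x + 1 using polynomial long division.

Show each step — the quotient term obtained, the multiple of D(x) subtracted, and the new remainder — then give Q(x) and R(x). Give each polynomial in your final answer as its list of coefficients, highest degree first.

Q = [3, 8, 4, 2, -9, -1]; R = [2]

Step 1: lead(−3x⁶ − 5x⁵ + 4x⁴ + 2x³ + 11x² − 8x + 1) ÷ lead(D) = −3x⁶ ÷ −x = 3x⁵. Subtract (3x⁵)·D = −3x⁶ + 3x⁵. Remainder: −8x⁵ + 4x⁴ + 2x³ + 11x² − 8x + 1.
Step 2: lead(−8x⁵ + 4x⁴ + 2x³ + 11x² − 8x + 1) ÷ lead(D) = −8x⁵ ÷ −x = 8x⁴. Subtract (8x⁴)·D = −8x⁵ + 8x⁴. Remainder: −4x⁴ + 2x³ + 11x² − 8x + 1.
Step 3: lead(−4x⁴ + 2x³ + 11x² − 8x + 1) ÷ lead(D) = −4x⁴ ÷ −x = 4x³. Subtract (4x³)·D = −4x⁴ + 4x³. Remainder: −2x³ + 11x² − 8x + 1.
Step 4: lead(−2x³ + 11x² − 8x + 1) ÷ lead(D) = −2x³ ÷ −x = 2x². Subtract (2x²)·D = −2x³ + 2x². Remainder: 9x² − 8x + 1.
Step 5: lead(9x² − 8x + 1) ÷ lead(D) = 9x² ÷ −x = −9x. Subtract (−9x)·D = 9x² − 9x. Remainder: x + 1.
Step 6: lead(x + 1) ÷ lead(D) = x ÷ −x = −1. Subtract (−1)·D = x − 1. Remainder: 2.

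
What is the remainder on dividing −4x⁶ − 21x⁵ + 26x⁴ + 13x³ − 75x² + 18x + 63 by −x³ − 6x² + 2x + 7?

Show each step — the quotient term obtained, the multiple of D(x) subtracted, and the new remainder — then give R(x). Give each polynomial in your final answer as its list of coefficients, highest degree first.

Step 1: lead(−4x⁶ − 21x⁵ + 26x⁴ + 13x³ − 75x² + 18x + 63) ÷ lead(D) = −4x⁶ ÷ −x³ = 4x³. Subtract (4x³)·D = −4x⁶ − 24x⁵ + 8x⁴ + 28x³. Remainder: 3x⁵ + 18x⁴ − 15x³ − 75x² + 18x + 63.
Step 2: lead(3x⁵ + 18x⁴ − 15x³ − 75x² + 18x + 63) ÷ lead(D) = 3x⁵ ÷ −x³ = −3x². Subtract (−3x²)·D = 3x⁵ + 18x⁴ − 6x³ − 21x². Remainder: −9x³ − 54x² + 18x + 63.
Step 3: lead(−9x³ − 54x² + 18x + 63) ÷ lead(D) = −9x³ ÷ −x³ = 9. Subtract (9)·D = −9x³ − 54x² + 18x + 63. Remainder: 0.

R = [0]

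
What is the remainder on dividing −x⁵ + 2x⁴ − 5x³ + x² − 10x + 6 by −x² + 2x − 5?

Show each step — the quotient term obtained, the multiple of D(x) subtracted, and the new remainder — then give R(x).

Step 1: lead(−x⁵ + 2x⁴ − 5x³ + x² − 10x + 6) ÷ lead(D) = −x⁵ ÷ −x² = x³. Subtract (x³)·D = −x⁵ + 2x⁴ − 5x³. Remainder: x² − 10x + 6.
Step 2: lead(x² − 10x + 6) ÷ lead(D) = x² ÷ −x² = −1. Subtract (−1)·D = x² − 2x + 5. Remainder: −8x + 1.

R(x) = −8x + 1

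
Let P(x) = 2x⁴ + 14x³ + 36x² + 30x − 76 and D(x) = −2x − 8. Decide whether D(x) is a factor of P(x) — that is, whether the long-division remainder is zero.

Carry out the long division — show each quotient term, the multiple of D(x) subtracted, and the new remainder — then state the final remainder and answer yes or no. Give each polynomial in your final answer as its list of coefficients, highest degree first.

R = [-4], so D(x) is not a factor of P(x). no

Step 1: lead(2x⁴ + 14x³ + 36x² + 30x − 76) ÷ lead(D) = 2x⁴ ÷ −2x = −x³. Subtract (−x³)·D = 2x⁴ + 8x³. Remainder: 6x³ + 36x² + 30x − 76.
Step 2: lead(6x³ + 36x² + 30x − 76) ÷ lead(D) = 6x³ ÷ −2x = −3x². Subtract (−3x²)·D = 6x³ + 24x². Remainder: 12x² + 30x − 76.
Step 3: lead(12x² + 30x − 76) ÷ lead(D) = 12x² ÷ −2x = −6x. Subtract (−6x)·D = 12x² + 48x. Remainder: −18x − 76.
Step 4: lead(−18x − 76) ÷ lead(D) = −18x ÷ −2x = 9. Subtract (9)·D = −18x − 72. Remainder: −4.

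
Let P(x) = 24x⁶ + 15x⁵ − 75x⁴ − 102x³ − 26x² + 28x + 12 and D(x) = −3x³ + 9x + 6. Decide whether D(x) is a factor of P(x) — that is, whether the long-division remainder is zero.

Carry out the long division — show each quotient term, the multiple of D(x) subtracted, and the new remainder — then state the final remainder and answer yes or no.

R(x) = −5x² − 5x − 6, so D(x) is not a factor of P(x). no

Step 1: lead(24x⁶ + 15x⁵ − 75x⁴ − 102x³ − 26x² + 28x + 12) ÷ lead(D) = 24x⁶ ÷ −3x³ = −8x³. Subtract (−8x³)·D = 24x⁶ − 72x⁴ − 48x³. Remainder: 15x⁵ − 3x⁴ − 54x³ − 26x² + 28x + 12.
Step 2: lead(15x⁵ − 3x⁴ − 54x³ − 26x² + 28x + 12) ÷ lead(D) = 15x⁵ ÷ −3x³ = −5x². Subtract (−5x²)·D = 15x⁵ − 45x³ − 30x². Remainder: −3x⁴ − 9x³ + 4x² + 28x + 12.
Step 3: lead(−3x⁴ − 9x³ + 4x² + 28x + 12) ÷ lead(D) = −3x⁴ ÷ −3x³ = x. Subtract (x)·D = −3x⁴ + 9x² + 6x. Remainder: −9x³ − 5x² + 22x + 12.
Step 4: lead(−9x³ − 5x² + 22x + 12) ÷ lead(D) = −9x³ ÷ −3x³ = 3. Subtract (3)·D = −9x³ + 27x + 18. Remainder: −5x² − 5x − 6.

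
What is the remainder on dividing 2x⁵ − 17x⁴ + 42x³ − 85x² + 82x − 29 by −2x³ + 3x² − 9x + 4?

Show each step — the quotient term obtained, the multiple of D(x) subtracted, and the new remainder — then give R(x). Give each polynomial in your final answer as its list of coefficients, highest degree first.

Step 1: lead(2x⁵ − 17x⁴ + 42x³ − 85x² + 82x − 29) ÷ lead(D) = 2x⁵ ÷ −2x³ = −x². Subtract (−x²)·D = 2x⁵ − 3x⁴ + 9x³ − 4x². Remainder: −14x⁴ + 33x³ − 81x² + 82x − 29.
Step 2: lead(−14x⁴ + 33x³ − 81x² + 82x − 29) ÷ lead(D) = −14x⁴ ÷ −2x³ = 7x. Subtract (7x)·D = −14x⁴ + 21x³ − 63x² + 28x. Remainder: 12x³ − 18x² + 54x − 29.
Step 3: lead(12x³ − 18x² + 54x − 29) ÷ lead(D) = 12x³ ÷ −2x³ = −6. Subtract (−6)·D = 12x³ − 18x² + 54x − 24. Remainder: −5.

R = [-5]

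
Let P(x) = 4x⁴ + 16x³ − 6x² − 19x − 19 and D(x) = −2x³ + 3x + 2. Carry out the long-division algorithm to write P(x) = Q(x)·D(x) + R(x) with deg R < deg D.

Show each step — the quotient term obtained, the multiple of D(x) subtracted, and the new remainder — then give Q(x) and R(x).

Step 1: lead(4x⁴ + 16x³ − 6x² − 19x − 19) ÷ lead(D) = 4x⁴ ÷ −2x³ = −2x. Subtract (−2x)·D = 4x⁴ − 6x² − 4x. Remainder: 16x³ − 15x − 19.
Step 2: lead(16x³ − 15x − 19) ÷ lead(D) = 16x³ ÷ −2x³ = −8. Subtract (−8)·D = 16x³ − 24x − 16. Remainder: 9x − 3.

Q(x) = −2x − 8; R(x) = 9x − 3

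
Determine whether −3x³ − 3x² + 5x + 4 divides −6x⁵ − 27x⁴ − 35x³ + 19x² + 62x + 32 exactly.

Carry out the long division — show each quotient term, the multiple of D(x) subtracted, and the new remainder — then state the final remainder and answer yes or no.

R(x) = −6x, so D(x) is not a factor of P(x). no

Step 1: lead(−6x⁵ − 27x⁴ − 35x³ + 19x² + 62x + 32) ÷ lead(D) = −6x⁵ ÷ −3x³ = 2x². Subtract (2x²)·D = −6x⁵ − 6x⁴ + 10x³ + 8x². Remainder: −21x⁴ − 45x³ + 11x² + 62x + 32.
Step 2: lead(−21x⁴ − 45x³ + 11x² + 62x + 32) ÷ lead(D) = −21x⁴ ÷ −3x³ = 7x. Subtract (7x)·D = −21x⁴ − 21x³ + 35x² + 28x. Remainder: −24x³ − 24x² + 34x + 32.
Step 3: lead(−24x³ − 24x² + 34x + 32) ÷ lead(D) = −24x³ ÷ −3x³ = 8. Subtract (8)·D = −24x³ − 24x² + 40x + 32. Remainder: −6x.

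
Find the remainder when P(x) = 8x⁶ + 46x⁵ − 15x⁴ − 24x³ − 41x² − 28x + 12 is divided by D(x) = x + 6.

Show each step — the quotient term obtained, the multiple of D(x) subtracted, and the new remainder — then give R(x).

R(x) = 0

Step 1: lead(8x⁶ + 46x⁵ − 15x⁴ − 24x³ − 41x² − 28x + 12) ÷ lead(D) = 8x⁶ ÷ x = 8x⁵. Subtract (8x⁵)·D = 8x⁶ + 48x⁵. Remainder: −2x⁵ − 15x⁴ − 24x³ − 41x² − 28x + 12.
Step 2: lead(−2x⁵ − 15x⁴ − 24x³ − 41x² − 28x + 12) ÷ lead(D) = −2x⁵ ÷ x = −2x⁴. Subtract (−2x⁴)·D = −2x⁵ − 12x⁴. Remainder: −3x⁴ − 24x³ − 41x² − 28x + 12.
Step 3: lead(−3x⁴ − 24x³ − 41x² − 28x + 12) ÷ lead(D) = −3x⁴ ÷ x = −3x³. Subtract (−3x³)·D = −3x⁴ − 18x³. Remainder: −6x³ − 41x² − 28x + 12.
Step 4: lead(−6x³ − 41x² − 28x + 12) ÷ lead(D) = −6x³ ÷ x = −6x². Subtract (−6x²)·D = −6x³ − 36x². Remainder: −5x² − 28x + 12.
Step 5: lead(−5x² − 28x + 12) ÷ lead(D) = −5x² ÷ x = −5x. Subtract (−5x)·D = −5x² − 30x. Remainder: 2x + 12.
Step 6: lead(2x + 12) ÷ lead(D) = 2x ÷ x = 2. Subtract (2)·D = 2x + 12. Remainder: 0.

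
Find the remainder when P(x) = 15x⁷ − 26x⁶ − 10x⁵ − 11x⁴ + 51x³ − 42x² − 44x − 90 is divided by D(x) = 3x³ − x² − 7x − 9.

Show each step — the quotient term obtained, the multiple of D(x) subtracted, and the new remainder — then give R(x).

R(x) = −8x − 9

Step 1: lead(15x⁷ − 26x⁶ − 10x⁵ − 11x⁴ + 51x³ − 42x² − 44x − 90) ÷ lead(D) = 15x⁷ ÷ 3x³ = 5x⁴. Subtract (5x⁴)·D = 15x⁷ − 5x⁶ − 35x⁵ − 45x⁴. Remainder: −21x⁶ + 25x⁵ + 34x⁴ + 51x³ − 42x² − 44x − 90.
Step 2: lead(−21x⁶ + 25x⁵ + 34x⁴ + 51x³ − 42x² − 44x − 90) ÷ lead(D) = −21x⁶ ÷ 3x³ = −7x³. Subtract (−7x³)·D = −21x⁶ + 7x⁵ + 49x⁴ + 63x³. Remainder: 18x⁵ − 15x⁴ − 12x³ − 42x² − 44x − 90.
Step 3: lead(18x⁵ − 15x⁴ − 12x³ − 42x² − 44x − 90) ÷ lead(D) = 18x⁵ ÷ 3x³ = 6x². Subtract (6x²)·D = 18x⁵ − 6x⁴ − 42x³ − 54x². Remainder: −9x⁴ + 30x³ + 12x² − 44x − 90.
Step 4: lead(−9x⁴ + 30x³ + 12x² − 44x − 90) ÷ lead(D) = −9x⁴ ÷ 3x³ = −3x. Subtract (−3x)·D = −9x⁴ + 3x³ + 21x² + 27x. Remainder: 27x³ − 9x² − 71x − 90.
Step 5: lead(27x³ − 9x² − 71x − 90) ÷ lead(D) = 27x³ ÷ 3x³ = 9. Subtract (9)·D = 27x³ − 9x² − 63x − 81. Remainder: −8x − 9.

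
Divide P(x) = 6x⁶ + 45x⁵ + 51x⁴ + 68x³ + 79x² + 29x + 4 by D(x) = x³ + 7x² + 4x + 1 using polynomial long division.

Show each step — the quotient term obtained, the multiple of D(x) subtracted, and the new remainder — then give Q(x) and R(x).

Q(x) = 6x³ + 3x² + 6x + 8; R(x) = −4x² − 9x − 4

Step 1: lead(6x⁶ + 45x⁵ + 51x⁴ + 68x³ + 79x² + 29x + 4) ÷ lead(D) = 6x⁶ ÷ x³ = 6x³. Subtract (6x³)·D = 6x⁶ + 42x⁵ + 24x⁴ + 6x³. Remainder: 3x⁵ + 27x⁴ + 62x³ + 79x² + 29x + 4.
Step 2: lead(3x⁵ + 27x⁴ + 62x³ + 79x² + 29x + 4) ÷ lead(D) = 3x⁵ ÷ x³ = 3x². Subtract (3x²)·D = 3x⁵ + 21x⁴ + 12x³ + 3x². Remainder: 6x⁴ + 50x³ + 76x² + 29x + 4.
Step 3: lead(6x⁴ + 50x³ + 76x² + 29x + 4) ÷ lead(D) = 6x⁴ ÷ x³ = 6x. Subtract (6x)·D = 6x⁴ + 42x³ + 24x² + 6x. Remainder: 8x³ + 52x² + 23x + 4.
Step 4: lead(8x³ + 52x² + 23x + 4) ÷ lead(D) = 8x³ ÷ x³ = 8. Subtract (8)·D = 8x³ + 56x² + 32x + 8. Remainder: −4x² − 9x − 4.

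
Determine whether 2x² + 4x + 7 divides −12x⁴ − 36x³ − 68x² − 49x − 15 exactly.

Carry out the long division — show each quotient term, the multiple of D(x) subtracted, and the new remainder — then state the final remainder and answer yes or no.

Step 1: lead(−12x⁴ − 36x³ − 68x² − 49x − 15) ÷ lead(D) = −12x⁴ ÷ 2x² = −6x². Subtract (−6x²)·D = −12x⁴ − 24x³ − 42x². Remainder: −12x³ − 26x² − 49x − 15.
Step 2: lead(−12x³ − 26x² − 49x − 15) ÷ lead(D) = −12x³ ÷ 2x² = −6x. Subtract (−6x)·D = −12x³ − 24x² − 42x. Remainder: −2x² − 7x − 15.
Step 3: lead(−2x² − 7x − 15) ÷ lead(D) = −2x² ÷ 2x² = −1. Subtract (−1)·D = −2x² − 4x − 7. Remainder: −3x − 8.

R(x) = −3x − 8, so D(x) is not a factor of P(x). no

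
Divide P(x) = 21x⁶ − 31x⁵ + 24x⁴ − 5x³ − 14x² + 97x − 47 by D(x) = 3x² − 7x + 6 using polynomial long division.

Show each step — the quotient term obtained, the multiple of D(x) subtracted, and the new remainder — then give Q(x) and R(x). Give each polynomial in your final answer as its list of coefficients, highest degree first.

Step 1: lead(21x⁶ − 31x⁵ + 24x⁴ − 5x³ − 14x² + 97x − 47) ÷ lead(D) = 21x⁶ ÷ 3x² = 7x⁴. Subtract (7x⁴)·D = 21x⁶ − 49x⁵ + 42x⁴. Remainder: 18x⁵ − 18x⁴ − 5x³ − 14x² + 97x − 47.
Step 2: lead(18x⁵ − 18x⁴ − 5x³ − 14x² + 97x − 47) ÷ lead(D) = 18x⁵ ÷ 3x² = 6x³. Subtract (6x³)·D = 18x⁵ − 42x⁴ + 36x³. Remainder: 24x⁴ − 41x³ − 14x² + 97x − 47.
Step 3: lead(24x⁴ − 41x³ − 14x² + 97x − 47) ÷ lead(D) = 24x⁴ ÷ 3x² = 8x². Subtract (8x²)·D = 24x⁴ − 56x³ + 48x². Remainder: 15x³ − 62x² + 97x − 47.
Step 4: lead(15x³ − 62x² + 97x − 47) ÷ lead(D) = 15x³ ÷ 3x² = 5x. Subtract (5x)·D = 15x³ − 35x² + 30x. Remainder: −27x² + 67x − 47.
Step 5: lead(−27x² + 67x − 47) ÷ lead(D) = −27x² ÷ 3x² = −9. Subtract (−9)·D = −27x² + 63x − 54. Remainder: 4x + 7.

Q = [7, 6, 8, 5, -9]; R = [4, 7]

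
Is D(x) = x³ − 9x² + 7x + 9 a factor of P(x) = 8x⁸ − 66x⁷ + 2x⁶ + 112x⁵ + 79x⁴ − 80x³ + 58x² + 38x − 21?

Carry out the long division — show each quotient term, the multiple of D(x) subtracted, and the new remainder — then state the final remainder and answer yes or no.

R(x) = −4x + 6, so D(x) is not a factor of P(x). no

Step 1: lead(8x⁸ − 66x⁷ + 2x⁶ + 112x⁵ + 79x⁴ − 80x³ + 58x² + 38x − 21) ÷ lead(D) = 8x⁸ ÷ x³ = 8x⁵. Subtract (8x⁵)·D = 8x⁸ − 72x⁷ + 56x⁶ + 72x⁵. Remainder: 6x⁷ − 54x⁶ + 40x⁵ + 79x⁴ − 80x³ + 58x² + 38x − 21.
Step 2: lead(6x⁷ − 54x⁶ + 40x⁵ + 79x⁴ − 80x³ + 58x² + 38x − 21) ÷ lead(D) = 6x⁷ ÷ x³ = 6x⁴. Subtract (6x⁴)·D = 6x⁷ − 54x⁶ + 42x⁵ + 54x⁴. Remainder: −2x⁵ + 25x⁴ − 80x³ + 58x² + 38x − 21.
Step 3: lead(−2x⁵ + 25x⁴ − 80x³ + 58x² + 38x − 21) ÷ lead(D) = −2x⁵ ÷ x³ = −2x². Subtract (−2x²)·D = −2x⁵ + 18x⁴ − 14x³ − 18x². Remainder: 7x⁴ − 66x³ + 76x² + 38x − 21.
Step 4: lead(7x⁴ − 66x³ + 76x² + 38x − 21) ÷ lead(D) = 7x⁴ ÷ x³ = 7x. Subtract (7x)·D = 7x⁴ − 63x³ + 49x² + 63x. Remainder: −3x³ + 27x² − 25x − 21.
Step 5: lead(−3x³ + 27x² − 25x − 21) ÷ lead(D) = −3x³ ÷ x³ = −3. Subtract (−3)·D = −3x³ + 27x² − 21x − 27. Remainder: −4x + 6.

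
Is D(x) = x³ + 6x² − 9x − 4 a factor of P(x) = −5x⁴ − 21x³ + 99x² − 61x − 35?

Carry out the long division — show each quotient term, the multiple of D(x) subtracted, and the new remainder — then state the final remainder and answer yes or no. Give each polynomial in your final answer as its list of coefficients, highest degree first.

R = [1], so D(x) is not a factor of P(x). no

Step 1: lead(−5x⁴ − 21x³ + 99x² − 61x − 35) ÷ lead(D) = −5x⁴ ÷ x³ = −5x. Subtract (−5x)·D = −5x⁴ − 30x³ + 45x² + 20x. Remainder: 9x³ + 54x² − 81x − 35.
Step 2: lead(9x³ + 54x² − 81x − 35) ÷ lead(D) = 9x³ ÷ x³ = 9. Subtract (9)·D = 9x³ + 54x² − 81x − 36. Remainder: 1.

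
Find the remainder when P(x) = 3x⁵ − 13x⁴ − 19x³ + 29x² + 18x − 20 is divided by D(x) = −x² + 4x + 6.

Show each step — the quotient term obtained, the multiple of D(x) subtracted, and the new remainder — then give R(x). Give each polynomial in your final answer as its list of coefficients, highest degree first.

R = [-2]

Step 1: lead(3x⁵ − 13x⁴ − 19x³ + 29x² + 18x − 20) ÷ lead(D) = 3x⁵ ÷ −x² = −3x³. Subtract (−3x³)·D = 3x⁵ − 12x⁴ − 18x³. Remainder: −x⁴ − x³ + 29x² + 18x − 20.
Step 2: lead(−x⁴ − x³ + 29x² + 18x − 20) ÷ lead(D) = −x⁴ ÷ −x² = x². Subtract (x²)·D = −x⁴ + 4x³ + 6x². Remainder: −5x³ + 23x² + 18x − 20.
Step 3: lead(−5x³ + 23x² + 18x − 20) ÷ lead(D) = −5x³ ÷ −x² = 5x. Subtract (5x)·D = −5x³ + 20x² + 30x. Remainder: 3x² − 12x − 20.
Step 4: lead(3x² − 12x − 20) ÷ lead(D) = 3x² ÷ −x² = −3. Subtract (−3)·D = 3x² − 12x − 18. Remainder: −2.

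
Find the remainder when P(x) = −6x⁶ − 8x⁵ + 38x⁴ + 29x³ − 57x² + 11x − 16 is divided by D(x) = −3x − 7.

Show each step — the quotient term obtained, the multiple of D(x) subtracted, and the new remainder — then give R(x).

Step 1: lead(−6x⁶ − 8x⁵ + 38x⁴ + 29x³ − 57x² + 11x − 16) ÷ lead(D) = −6x⁶ ÷ −3x = 2x⁵. Subtract (2x⁵)·D = −6x⁶ − 14x⁵. Remainder: 6x⁵ + 38x⁴ + 29x³ − 57x² + 11x − 16.
Step 2: lead(6x⁵ + 38x⁴ + 29x³ − 57x² + 11x − 16) ÷ lead(D) = 6x⁵ ÷ −3x = −2x⁴. Subtract (−2x⁴)·D = 6x⁵ + 14x⁴. Remainder: 24x⁴ + 29x³ − 57x² + 11x − 16.
Step 3: lead(24x⁴ + 29x³ − 57x² + 11x − 16) ÷ lead(D) = 24x⁴ ÷ −3x = −8x³. Subtract (−8x³)·D = 24x⁴ + 56x³. Remainder: −27x³ − 57x² + 11x − 16.
Step 4: lead(−27x³ − 57x² + 11x − 16) ÷ lead(D) = −27x³ ÷ −3x = 9x². Subtract (9x²)·D = −27x³ − 63x². Remainder: 6x² + 11x − 16.
Step 5: lead(6x² + 11x − 16) ÷ lead(D) = 6x² ÷ −3x = −2x. Subtract (−2x)·D = 6x² + 14x. Remainder: −3x − 16.
Step 6: lead(−3x − 16) ÷ lead(D) = −3x ÷ −3x = 1. Subtract (1)·D = −3x − 7. Remainder: −9.

R(x) = −9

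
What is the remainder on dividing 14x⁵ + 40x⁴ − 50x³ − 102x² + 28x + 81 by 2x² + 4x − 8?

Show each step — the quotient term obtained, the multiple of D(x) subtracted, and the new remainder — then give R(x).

Step 1: lead(14x⁵ + 40x⁴ − 50x³ − 102x² + 28x + 81) ÷ lead(D) = 14x⁵ ÷ 2x² = 7x³. Subtract (7x³)·D = 14x⁵ + 28x⁴ − 56x³. Remainder: 12x⁴ + 6x³ − 102x² + 28x + 81.
Step 2: lead(12x⁴ + 6x³ − 102x² + 28x + 81) ÷ lead(D) = 12x⁴ ÷ 2x² = 6x². Subtract (6x²)·D = 12x⁴ + 24x³ − 48x². Remainder: −18x³ − 54x² + 28x + 81.
Step 3: lead(−18x³ − 54x² + 28x + 81) ÷ lead(D) = −18x³ ÷ 2x² = −9x. Subtract (−9x)·D = −18x³ − 36x² + 72x. Remainder: −18x² − 44x + 81.
Step 4: lead(−18x² − 44x + 81) ÷ lead(D) = −18x² ÷ 2x² = −9. Subtract (−9)·D = −18x² − 36x + 72. Remainder: −8x + 9.

R(x) = −8x + 9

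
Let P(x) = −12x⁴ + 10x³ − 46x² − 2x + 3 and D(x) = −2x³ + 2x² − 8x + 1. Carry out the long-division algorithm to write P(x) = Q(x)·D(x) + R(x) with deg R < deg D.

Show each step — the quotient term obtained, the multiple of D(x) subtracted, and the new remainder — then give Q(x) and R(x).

Step 1: lead(−12x⁴ + 10x³ − 46x² − 2x + 3) ÷ lead(D) = −12x⁴ ÷ −2x³ = 6x. Subtract (6x)·D = −12x⁴ + 12x³ − 48x² + 6x. Remainder: −2x³ + 2x² − 8x + 3.
Step 2: lead(−2x³ + 2x² − 8x + 3) ÷ lead(D) = −2x³ ÷ −2x³ = 1. Subtract (1)·D = −2x³ + 2x² − 8x + 1. Remainder: 2.

Q(x) = 6x + 1; R(x) = 2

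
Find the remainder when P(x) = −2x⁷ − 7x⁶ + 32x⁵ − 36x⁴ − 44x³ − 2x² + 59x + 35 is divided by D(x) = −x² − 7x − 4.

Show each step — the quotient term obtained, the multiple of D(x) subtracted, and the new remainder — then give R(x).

Step 1: lead(−2x⁷ − 7x⁶ + 32x⁵ − 36x⁴ − 44x³ − 2x² + 59x + 35) ÷ lead(D) = −2x⁷ ÷ −x² = 2x⁵. Subtract (2x⁵)·D = −2x⁷ − 14x⁶ − 8x⁵. Remainder: 7x⁶ + 40x⁵ − 36x⁴ − 44x³ − 2x² + 59x + 35.
Step 2: lead(7x⁶ + 40x⁵ − 36x⁴ − 44x³ − 2x² + 59x + 35) ÷ lead(D) = 7x⁶ ÷ −x² = −7x⁴. Subtract (−7x⁴)·D = 7x⁶ + 49x⁵ + 28x⁴. Remainder: −9x⁵ − 64x⁴ − 44x³ − 2x² + 59x + 35.
Step 3: lead(−9x⁵ − 64x⁴ − 44x³ − 2x² + 59x + 35) ÷ lead(D) = −9x⁵ ÷ −x² = 9x³. Subtract (9x³)·D = −9x⁵ − 63x⁴ − 36x³. Remainder: −x⁴ − 8x³ − 2x² + 59x + 35.
Step 4: lead(−x⁴ − 8x³ − 2x² + 59x + 35) ÷ lead(D) = −x⁴ ÷ −x² = x². Subtract (x²)·D = −x⁴ − 7x³ − 4x². Remainder: −x³ + 2x² + 59x + 35.
Step 5: lead(−x³ + 2x² + 59x + 35) ÷ lead(D) = −x³ ÷ −x² = x. Subtract (x)·D = −x³ − 7x² − 4x. Remainder: 9x² + 63x + 35.
Step 6: lead(9x² + 63x + 35) ÷ lead(D) = 9x² ÷ −x² = −9. Subtract (−9)·D = 9x² + 63x + 36. Remainder: −1.

R(x) = −1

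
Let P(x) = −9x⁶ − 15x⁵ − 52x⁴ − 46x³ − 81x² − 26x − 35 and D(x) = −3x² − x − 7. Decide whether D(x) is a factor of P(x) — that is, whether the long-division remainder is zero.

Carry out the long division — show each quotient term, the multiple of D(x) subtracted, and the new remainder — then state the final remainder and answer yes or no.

R(x) = 0, so D(x) is a factor of P(x). yes

Step 1: lead(−9x⁶ − 15x⁵ − 52x⁴ − 46x³ − 81x² − 26x − 35) ÷ lead(D) = −9x⁶ ÷ −3x² = 3x⁴. Subtract (3x⁴)·D = −9x⁶ − 3x⁵ − 21x⁴. Remainder: −12x⁵ − 31x⁴ − 46x³ − 81x² − 26x − 35.
Step 2: lead(−12x⁵ − 31x⁴ − 46x³ − 81x² − 26x − 35) ÷ lead(D) = −12x⁵ ÷ −3x² = 4x³. Subtract (4x³)·D = −12x⁵ − 4x⁴ − 28x³. Remainder: −27x⁴ − 18x³ − 81x² − 26x − 35.
Step 3: lead(−27x⁴ − 18x³ − 81x² − 26x − 35) ÷ lead(D) = −27x⁴ ÷ −3x² = 9x². Subtract (9x²)·D = −27x⁴ − 9x³ − 63x². Remainder: −9x³ − 18x² − 26x − 35.
Step 4: lead(−9x³ − 18x² − 26x − 35) ÷ lead(D) = −9x³ ÷ −3x² = 3x. Subtract (3x)·D = −9x³ − 3x² − 21x. Remainder: −15x² − 5x − 35.
Step 5: lead(−15x² − 5x − 35) ÷ lead(D) = −15x² ÷ −3x² = 5. Subtract (5)·D = −15x² − 5x − 35. Remainder: 0.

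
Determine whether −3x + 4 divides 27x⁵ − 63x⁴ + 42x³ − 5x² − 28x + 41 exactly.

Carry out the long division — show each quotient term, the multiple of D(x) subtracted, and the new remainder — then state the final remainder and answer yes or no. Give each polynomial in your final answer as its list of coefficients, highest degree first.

Step 1: lead(27x⁵ − 63x⁴ + 42x³ − 5x² − 28x + 41) ÷ lead(D) = 27x⁵ ÷ −3x = −9x⁴. Subtract (−9x⁴)·D = 27x⁵ − 36x⁴. Remainder: −27x⁴ + 42x³ − 5x² − 28x + 41.
Step 2: lead(−27x⁴ + 42x³ − 5x² − 28x + 41) ÷ lead(D) = −27x⁴ ÷ −3x = 9x³. Subtract (9x³)·D = −27x⁴ + 36x³. Remainder: 6x³ − 5x² − 28x + 41.
Step 3: lead(6x³ − 5x² − 28x + 41) ÷ lead(D) = 6x³ ÷ −3x = −2x². Subtract (−2x²)·D = 6x³ − 8x². Remainder: 3x² − 28x + 41.
Step 4: lead(3x² − 28x + 41) ÷ lead(D) = 3x² ÷ −3x = −x. Subtract (−x)·D = 3x² − 4x. Remainder: −24x + 41.
Step 5: lead(−24x + 41) ÷ lead(D) = −24x ÷ −3x = 8. Subtract (8)·D = −24x + 32. Remainder: 9.

R = [9], so D(x) is not a factor of P(x). no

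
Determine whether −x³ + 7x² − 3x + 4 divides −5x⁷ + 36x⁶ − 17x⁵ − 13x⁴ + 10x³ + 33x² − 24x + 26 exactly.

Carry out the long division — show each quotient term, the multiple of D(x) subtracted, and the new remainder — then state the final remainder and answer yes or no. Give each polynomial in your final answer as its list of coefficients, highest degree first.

Step 1: lead(−5x⁷ + 36x⁶ − 17x⁵ − 13x⁴ + 10x³ + 33x² − 24x + 26) ÷ lead(D) = −5x⁷ ÷ −x³ = 5x⁴. Subtract (5x⁴)·D = −5x⁷ + 35x⁶ − 15x⁵ + 20x⁴. Remainder: x⁶ − 2x⁵ − 33x⁴ + 10x³ + 33x² − 24x + 26.
Step 2: lead(x⁶ − 2x⁵ − 33x⁴ + 10x³ + 33x² − 24x + 26) ÷ lead(D) = x⁶ ÷ −x³ = −x³. Subtract (−x³)·D = x⁶ − 7x⁵ + 3x⁴ − 4x³. Remainder: 5x⁵ − 36x⁴ + 14x³ + 33x² − 24x + 26.
Step 3: lead(5x⁵ − 36x⁴ + 14x³ + 33x² − 24x + 26) ÷ lead(D) = 5x⁵ ÷ −x³ = −5x². Subtract (−5x²)·D = 5x⁵ − 35x⁴ + 15x³ − 20x². Remainder: −x⁴ − x³ + 53x² − 24x + 26.
Step 4: lead(−x⁴ − x³ + 53x² − 24x + 26) ÷ lead(D) = −x⁴ ÷ −x³ = x. Subtract (x)·D = −x⁴ + 7x³ − 3x² + 4x. Remainder: −8x³ + 56x² − 28x + 26.
Step 5: lead(−8x³ + 56x² − 28x + 26) ÷ lead(D) = −8x³ ÷ −x³ = 8. Subtract (8)·D = −8x³ + 56x² − 24x + 32. Remainder: −4x − 6.

R = [-4, -6], so D(x) is not a factor of P(x). no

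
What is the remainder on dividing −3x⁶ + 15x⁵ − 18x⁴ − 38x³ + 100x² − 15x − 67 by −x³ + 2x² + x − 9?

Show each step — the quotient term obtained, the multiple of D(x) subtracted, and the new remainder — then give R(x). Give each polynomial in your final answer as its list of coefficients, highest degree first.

Step 1: lead(−3x⁶ + 15x⁵ − 18x⁴ − 38x³ + 100x² − 15x − 67) ÷ lead(D) = −3x⁶ ÷ −x³ = 3x³. Subtract (3x³)·D = −3x⁶ + 6x⁵ + 3x⁴ − 27x³. Remainder: 9x⁵ − 21x⁴ − 11x³ + 100x² − 15x − 67.
Step 2: lead(9x⁵ − 21x⁴ − 11x³ + 100x² − 15x − 67) ÷ lead(D) = 9x⁵ ÷ −x³ = −9x². Subtract (−9x²)·D = 9x⁵ − 18x⁴ − 9x³ + 81x². Remainder: −3x⁴ − 2x³ + 19x² − 15x − 67.
Step 3: lead(−3x⁴ − 2x³ + 19x² − 15x − 67) ÷ lead(D) = −3x⁴ ÷ −x³ = 3x. Subtract (3x)·D = −3x⁴ + 6x³ + 3x² − 27x. Remainder: −8x³ + 16x² + 12x − 67.
Step 4: lead(−8x³ + 16x² + 12x − 67) ÷ lead(D) = −8x³ ÷ −x³ = 8. Subtract (8)·D = −8x³ + 16x² + 8x − 72. Remainder: 4x + 5.

R = [4, 5]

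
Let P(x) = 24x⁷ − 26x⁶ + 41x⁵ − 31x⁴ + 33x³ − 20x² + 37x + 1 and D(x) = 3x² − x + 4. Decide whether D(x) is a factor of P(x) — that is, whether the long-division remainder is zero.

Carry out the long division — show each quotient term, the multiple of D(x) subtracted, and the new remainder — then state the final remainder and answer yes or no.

Step 1: lead(24x⁷ − 26x⁶ + 41x⁵ − 31x⁴ + 33x³ − 20x² + 37x + 1) ÷ lead(D) = 24x⁷ ÷ 3x² = 8x⁵. Subtract (8x⁵)·D = 24x⁷ − 8x⁶ + 32x⁵. Remainder: −18x⁶ + 9x⁵ − 31x⁴ + 33x³ − 20x² + 37x + 1.
Step 2: lead(−18x⁶ + 9x⁵ − 31x⁴ + 33x³ − 20x² + 37x + 1) ÷ lead(D) = −18x⁶ ÷ 3x² = −6x⁴. Subtract (−6x⁴)·D = −18x⁶ + 6x⁵ − 24x⁴. Remainder: 3x⁵ − 7x⁴ + 33x³ − 20x² + 37x + 1.
Step 3: lead(3x⁵ − 7x⁴ + 33x³ − 20x² + 37x + 1) ÷ lead(D) = 3x⁵ ÷ 3x² = x³. Subtract (x³)·D = 3x⁵ − x⁴ + 4x³. Remainder: −6x⁴ + 29x³ − 20x² + 37x + 1.
Step 4: lead(−6x⁴ + 29x³ − 20x² + 37x + 1) ÷ lead(D) = −6x⁴ ÷ 3x² = −2x². Subtract (−2x²)·D = −6x⁴ + 2x³ − 8x². Remainder: 27x³ − 12x² + 37x + 1.
Step 5: lead(27x³ − 12x² + 37x + 1) ÷ lead(D) = 27x³ ÷ 3x² = 9x. Subtract (9x)·D = 27x³ − 9x² + 36x. Remainder: −3x² + x + 1.
Step 6: lead(−3x² + x + 1) ÷ lead(D) = −3x² ÷ 3x² = −1. Subtract (−1)·D = −3x² + x − 4. Remainder: 5.

R(x) = 5, so D(x) is not a factor of P(x). no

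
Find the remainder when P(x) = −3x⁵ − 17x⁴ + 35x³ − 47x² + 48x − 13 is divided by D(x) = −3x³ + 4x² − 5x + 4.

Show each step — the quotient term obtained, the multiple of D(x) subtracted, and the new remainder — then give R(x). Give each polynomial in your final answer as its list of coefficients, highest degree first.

R = [3]

Step 1: lead(−3x⁵ − 17x⁴ + 35x³ − 47x² + 48x − 13) ÷ lead(D) = −3x⁵ ÷ −3x³ = x². Subtract (x²)·D = −3x⁵ + 4x⁴ − 5x³ + 4x². Remainder: −21x⁴ + 40x³ − 51x² + 48x − 13.
Step 2: lead(−21x⁴ + 40x³ − 51x² + 48x − 13) ÷ lead(D) = −21x⁴ ÷ −3x³ = 7x. Subtract (7x)·D = −21x⁴ + 28x³ − 35x² + 28x. Remainder: 12x³ − 16x² + 20x − 13.
Step 3: lead(12x³ − 16x² + 20x − 13) ÷ lead(D) = 12x³ ÷ −3x³ = −4. Subtract (−4)·D = 12x³ − 16x² + 20x − 16. Remainder: 3.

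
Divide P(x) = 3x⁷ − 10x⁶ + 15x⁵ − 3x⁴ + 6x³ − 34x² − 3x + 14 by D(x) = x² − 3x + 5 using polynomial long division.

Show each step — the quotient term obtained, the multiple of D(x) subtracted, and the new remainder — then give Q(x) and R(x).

Q(x) = 3x⁵ − x⁴ − 3x³ − 7x² + 1; R(x) = 9

Step 1: lead(3x⁷ − 10x⁶ + 15x⁵ − 3x⁴ + 6x³ − 34x² − 3x + 14) ÷ lead(D) = 3x⁷ ÷ x² = 3x⁵. Subtract (3x⁵)·D = 3x⁷ − 9x⁶ + 15x⁵. Remainder: −x⁶ − 3x⁴ + 6x³ − 34x² − 3x + 14.
Step 2: lead(−x⁶ − 3x⁴ + 6x³ − 34x² − 3x + 14) ÷ lead(D) = −x⁶ ÷ x² = −x⁴. Subtract (−x⁴)·D = −x⁶ + 3x⁵ − 5x⁴. Remainder: −3x⁵ + 2x⁴ + 6x³ − 34x² − 3x + 14.
Step 3: lead(−3x⁵ + 2x⁴ + 6x³ − 34x² − 3x + 14) ÷ lead(D) = −3x⁵ ÷ x² = −3x³. Subtract (−3x³)·D = −3x⁵ + 9x⁴ − 15x³. Remainder: −7x⁴ + 21x³ − 34x² − 3x + 14.
Step 4: lead(−7x⁴ + 21x³ − 34x² − 3x + 14) ÷ lead(D) = −7x⁴ ÷ x² = −7x². Subtract (−7x²)·D = −7x⁴ + 21x³ − 35x². Remainder: x² − 3x + 14.
Step 5: lead(x² − 3x + 14) ÷ lead(D) = x² ÷ x² = 1. Subtract (1)·D = x² − 3x + 5. Remainder: 9.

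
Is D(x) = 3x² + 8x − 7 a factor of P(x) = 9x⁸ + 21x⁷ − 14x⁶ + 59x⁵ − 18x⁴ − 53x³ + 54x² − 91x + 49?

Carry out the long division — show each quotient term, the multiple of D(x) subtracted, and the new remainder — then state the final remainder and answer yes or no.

Step 1: lead(9x⁸ + 21x⁷ − 14x⁶ + 59x⁵ − 18x⁴ − 53x³ + 54x² − 91x + 49) ÷ lead(D) = 9x⁸ ÷ 3x² = 3x⁶. Subtract (3x⁶)·D = 9x⁸ + 24x⁷ − 21x⁶. Remainder: −3x⁷ + 7x⁶ + 59x⁵ − 18x⁴ − 53x³ + 54x² − 91x + 49.
Step 2: lead(−3x⁷ + 7x⁶ + 59x⁵ − 18x⁴ − 53x³ + 54x² − 91x + 49) ÷ lead(D) = −3x⁷ ÷ 3x² = −x⁵. Subtract (−x⁵)·D = −3x⁷ − 8x⁶ + 7x⁵. Remainder: 15x⁶ + 52x⁵ − 18x⁴ − 53x³ + 54x² − 91x + 49.
Step 3: lead(15x⁶ + 52x⁵ − 18x⁴ − 53x³ + 54x² − 91x + 49) ÷ lead(D) = 15x⁶ ÷ 3x² = 5x⁴. Subtract (5x⁴)·D = 15x⁶ + 40x⁵ − 35x⁴. Remainder: 12x⁵ + 17x⁴ − 53x³ + 54x² − 91x + 49.
Step 4: lead(12x⁵ + 17x⁴ − 53x³ + 54x² − 91x + 49) ÷ lead(D) = 12x⁵ ÷ 3x² = 4x³. Subtract (4x³)·D = 12x⁵ + 32x⁴ − 28x³. Remainder: −15x⁴ − 25x³ + 54x² − 91x + 49.
Step 5: lead(−15x⁴ − 25x³ + 54x² − 91x + 49) ÷ lead(D) = −15x⁴ ÷ 3x² = −5x². Subtract (−5x²)·D = −15x⁴ − 40x³ + 35x². Remainder: 15x³ + 19x² − 91x + 49.
Step 6: lead(15x³ + 19x² − 91x + 49) ÷ lead(D) = 15x³ ÷ 3x² = 5x. Subtract (5x)·D = 15x³ + 40x² − 35x. Remainder: −21x² − 56x + 49.
Step 7: lead(−21x² − 56x + 49) ÷ lead(D) = −21x² ÷ 3x² = −7. Subtract (−7)·D = −21x² − 56x + 49. Remainder: 0.

R(x) = 0, so D(x) is a factor of P(x). yes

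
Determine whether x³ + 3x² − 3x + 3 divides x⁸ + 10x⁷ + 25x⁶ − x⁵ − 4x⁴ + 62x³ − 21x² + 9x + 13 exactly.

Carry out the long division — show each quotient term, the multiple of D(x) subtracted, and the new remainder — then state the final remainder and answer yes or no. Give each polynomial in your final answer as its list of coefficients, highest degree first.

Step 1: lead(x⁸ + 10x⁷ + 25x⁶ − x⁵ − 4x⁴ + 62x³ − 21x² + 9x + 13) ÷ lead(D) = x⁸ ÷ x³ = x⁵. Subtract (x⁵)·D = x⁸ + 3x⁷ − 3x⁶ + 3x⁵. Remainder: 7x⁷ + 28x⁶ − 4x⁵ − 4x⁴ + 62x³ − 21x² + 9x + 13.
Step 2: lead(7x⁷ + 28x⁶ − 4x⁵ − 4x⁴ + 62x³ − 21x² + 9x + 13) ÷ lead(D) = 7x⁷ ÷ x³ = 7x⁴. Subtract (7x⁴)·D = 7x⁷ + 21x⁶ − 21x⁵ + 21x⁴. Remainder: 7x⁶ + 17x⁵ − 25x⁴ + 62x³ − 21x² + 9x + 13.
Step 3: lead(7x⁶ + 17x⁵ − 25x⁴ + 62x³ − 21x² + 9x + 13) ÷ lead(D) = 7x⁶ ÷ x³ = 7x³. Subtract (7x³)·D = 7x⁶ + 21x⁵ − 21x⁴ + 21x³. Remainder: −4x⁵ − 4x⁴ + 41x³ − 21x² + 9x + 13.
Step 4: lead(−4x⁵ − 4x⁴ + 41x³ − 21x² + 9x + 13) ÷ lead(D) = −4x⁵ ÷ x³ = −4x². Subtract (−4x²)·D = −4x⁵ − 12x⁴ + 12x³ − 12x². Remainder: 8x⁴ + 29x³ − 9x² + 9x + 13.
Step 5: lead(8x⁴ + 29x³ − 9x² + 9x + 13) ÷ lead(D) = 8x⁴ ÷ x³ = 8x. Subtract (8x)·D = 8x⁴ + 24x³ − 24x² + 24x. Remainder: 5x³ + 15x² − 15x + 13.
Step 6: lead(5x³ + 15x² − 15x + 13) ÷ lead(D) = 5x³ ÷ x³ = 5. Subtract (5)·D = 5x³ + 15x² − 15x + 15. Remainder: −2.

R = [-2], so D(x) is not a factor of P(x). no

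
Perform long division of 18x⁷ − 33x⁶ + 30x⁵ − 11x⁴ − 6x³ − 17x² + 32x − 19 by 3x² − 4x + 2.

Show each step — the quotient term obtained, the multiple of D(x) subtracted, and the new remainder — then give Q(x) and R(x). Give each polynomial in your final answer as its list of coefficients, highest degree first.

Q = [6, -3, 2, 1, -2, -9]; R = [-1]

Step 1: lead(18x⁷ − 33x⁶ + 30x⁵ − 11x⁴ − 6x³ − 17x² + 32x − 19) ÷ lead(D) = 18x⁷ ÷ 3x² = 6x⁵. Subtract (6x⁵)·D = 18x⁷ − 24x⁶ + 12x⁵. Remainder: −9x⁶ + 18x⁵ − 11x⁴ − 6x³ − 17x² + 32x − 19.
Step 2: lead(−9x⁶ + 18x⁵ − 11x⁴ − 6x³ − 17x² + 32x − 19) ÷ lead(D) = −9x⁶ ÷ 3x² = −3x⁴. Subtract (−3x⁴)·D = −9x⁶ + 12x⁵ − 6x⁴. Remainder: 6x⁵ − 5x⁴ − 6x³ − 17x² + 32x − 19.
Step 3: lead(6x⁵ − 5x⁴ − 6x³ − 17x² + 32x − 19) ÷ lead(D) = 6x⁵ ÷ 3x² = 2x³. Subtract (2x³)·D = 6x⁵ − 8x⁴ + 4x³. Remainder: 3x⁴ − 10x³ − 17x² + 32x − 19.
Step 4: lead(3x⁴ − 10x³ − 17x² + 32x − 19) ÷ lead(D) = 3x⁴ ÷ 3x² = x². Subtract (x²)·D = 3x⁴ − 4x³ + 2x². Remainder: −6x³ − 19x² + 32x − 19.
Step 5: lead(−6x³ − 19x² + 32x − 19) ÷ lead(D) = −6x³ ÷ 3x² = −2x. Subtract (−2x)·D = −6x³ + 8x² − 4x. Remainder: −27x² + 36x − 19.
Step 6: lead(−27x² + 36x − 19) ÷ lead(D) = −27x² ÷ 3x² = −9. Subtract (−9)·D = −27x² + 36x − 18. Remainder: −1.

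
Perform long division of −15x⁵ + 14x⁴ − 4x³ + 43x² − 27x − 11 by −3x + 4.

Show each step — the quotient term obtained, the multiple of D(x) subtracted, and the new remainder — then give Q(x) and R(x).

Q(x) = 5x⁴ + 2x³ + 4x² − 9x − 3; R(x) = 1

Step 1: lead(−15x⁵ + 14x⁴ − 4x³ + 43x² − 27x − 11) ÷ lead(D) = −15x⁵ ÷ −3x = 5x⁴. Subtract (5x⁴)·D = −15x⁵ + 20x⁴. Remainder: −6x⁴ − 4x³ + 43x² − 27x − 11.
Step 2: lead(−6x⁴ − 4x³ + 43x² − 27x − 11) ÷ lead(D) = −6x⁴ ÷ −3x = 2x³. Subtract (2x³)·D = −6x⁴ + 8x³. Remainder: −12x³ + 43x² − 27x − 11.
Step 3: lead(−12x³ + 43x² − 27x − 11) ÷ lead(D) = −12x³ ÷ −3x = 4x². Subtract (4x²)·D = −12x³ + 16x². Remainder: 27x² − 27x − 11.
Step 4: lead(27x² − 27x − 11) ÷ lead(D) = 27x² ÷ −3x = −9x. Subtract (−9x)·D = 27x² − 36x. Remainder: 9x − 11.
Step 5: lead(9x − 11) ÷ lead(D) = 9x ÷ −3x = −3. Subtract (−3)·D = 9x − 12. Remainder: 1.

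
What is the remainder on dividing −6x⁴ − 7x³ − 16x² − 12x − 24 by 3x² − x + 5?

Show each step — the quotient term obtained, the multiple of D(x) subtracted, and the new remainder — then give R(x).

Step 1: lead(−6x⁴ − 7x³ − 16x² − 12x − 24) ÷ lead(D) = −6x⁴ ÷ 3x² = −2x². Subtract (−2x²)·D = −6x⁴ + 2x³ − 10x². Remainder: −9x³ − 6x² − 12x − 24.
Step 2: lead(−9x³ − 6x² − 12x − 24) ÷ lead(D) = −9x³ ÷ 3x² = −3x. Subtract (−3x)·D = −9x³ + 3x² − 15x. Remainder: −9x² + 3x − 24.
Step 3: lead(−9x² + 3x − 24) ÷ lead(D) = −9x² ÷ 3x² = −3. Subtract (−3)·D = −9x² + 3x − 15. Remainder: −9.

R(x) = −9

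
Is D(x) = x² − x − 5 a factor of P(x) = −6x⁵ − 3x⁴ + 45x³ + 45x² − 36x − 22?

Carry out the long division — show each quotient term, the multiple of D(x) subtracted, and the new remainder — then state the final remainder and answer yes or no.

Step 1: lead(−6x⁵ − 3x⁴ + 45x³ + 45x² − 36x − 22) ÷ lead(D) = −6x⁵ ÷ x² = −6x³. Subtract (−6x³)·D = −6x⁵ + 6x⁴ + 30x³. Remainder: −9x⁴ + 15x³ + 45x² − 36x − 22.
Step 2: lead(−9x⁴ + 15x³ + 45x² − 36x − 22) ÷ lead(D) = −9x⁴ ÷ x² = −9x². Subtract (−9x²)·D = −9x⁴ + 9x³ + 45x². Remainder: 6x³ − 36x − 22.
Step 3: lead(6x³ − 36x − 22) ÷ lead(D) = 6x³ ÷ x² = 6x. Subtract (6x)·D = 6x³ − 6x² − 30x. Remainder: 6x² − 6x − 22.
Step 4: lead(6x² − 6x − 22) ÷ lead(D) = 6x² ÷ x² = 6. Subtract (6)·D = 6x² − 6x − 30. Remainder: 8.

R(x) = 8, so D(x) is not a factor of P(x). no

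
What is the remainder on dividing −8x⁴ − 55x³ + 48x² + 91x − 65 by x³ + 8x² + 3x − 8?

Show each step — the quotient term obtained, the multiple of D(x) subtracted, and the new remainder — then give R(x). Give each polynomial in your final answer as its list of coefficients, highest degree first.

Step 1: lead(−8x⁴ − 55x³ + 48x² + 91x − 65) ÷ lead(D) = −8x⁴ ÷ x³ = −8x. Subtract (−8x)·D = −8x⁴ − 64x³ − 24x² + 64x. Remainder: 9x³ + 72x² + 27x − 65.
Step 2: lead(9x³ + 72x² + 27x − 65) ÷ lead(D) = 9x³ ÷ x³ = 9. Subtract (9)·D = 9x³ + 72x² + 27x − 72. Remainder: 7.

R = [7]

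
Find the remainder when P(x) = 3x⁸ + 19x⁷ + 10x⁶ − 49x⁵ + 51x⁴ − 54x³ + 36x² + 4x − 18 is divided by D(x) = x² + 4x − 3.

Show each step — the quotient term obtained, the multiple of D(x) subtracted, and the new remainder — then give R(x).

R(x) = −6x − 6

Step 1: lead(3x⁸ + 19x⁷ + 10x⁶ − 49x⁵ + 51x⁴ − 54x³ + 36x² + 4x − 18) ÷ lead(D) = 3x⁸ ÷ x² = 3x⁶. Subtract (3x⁶)·D = 3x⁸ + 12x⁷ − 9x⁶. Remainder: 7x⁷ + 19x⁶ − 49x⁵ + 51x⁴ − 54x³ + 36x² + 4x − 18.
Step 2: lead(7x⁷ + 19x⁶ − 49x⁵ + 51x⁴ − 54x³ + 36x² + 4x − 18) ÷ lead(D) = 7x⁷ ÷ x² = 7x⁵. Subtract (7x⁵)·D = 7x⁷ + 28x⁶ − 21x⁵. Remainder: −9x⁶ − 28x⁵ + 51x⁴ − 54x³ + 36x² + 4x − 18.
Step 3: lead(−9x⁶ − 28x⁵ + 51x⁴ − 54x³ + 36x² + 4x − 18) ÷ lead(D) = −9x⁶ ÷ x² = −9x⁴. Subtract (−9x⁴)·D = −9x⁶ − 36x⁵ + 27x⁴. Remainder: 8x⁵ + 24x⁴ − 54x³ + 36x² + 4x − 18.
Step 4: lead(8x⁵ + 24x⁴ − 54x³ + 36x² + 4x − 18) ÷ lead(D) = 8x⁵ ÷ x² = 8x³. Subtract (8x³)·D = 8x⁵ + 32x⁴ − 24x³. Remainder: −8x⁴ − 30x³ + 36x² + 4x − 18.
Step 5: lead(−8x⁴ − 30x³ + 36x² + 4x − 18) ÷ lead(D) = −8x⁴ ÷ x² = −8x². Subtract (−8x²)·D = −8x⁴ − 32x³ + 24x². Remainder: 2x³ + 12x² + 4x − 18.
Step 6: lead(2x³ + 12x² + 4x − 18) ÷ lead(D) = 2x³ ÷ x² = 2x. Subtract (2x)·D = 2x³ + 8x² − 6x. Remainder: 4x² + 10x − 18.
Step 7: lead(4x² + 10x − 18) ÷ lead(D) = 4x² ÷ x² = 4. Subtract (4)·D = 4x² + 16x − 12. Remainder: −6x − 6.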